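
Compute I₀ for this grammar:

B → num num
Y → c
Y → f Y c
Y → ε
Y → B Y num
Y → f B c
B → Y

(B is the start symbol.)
First, augment the grammar with B' → B
I₀ = CLOSURE({ [B' → . B] }):
  [B' → . B] has the dot before B: add [B → . num num], [B → . Y]
  [B → . Y] has the dot before Y: add [Y → . c], [Y → . f Y c], [Y → .], [Y → . B Y num], [Y → . f B c]
No further items can be added.

I₀ = { [B → . Y], [B → . num num], [B' → . B], [Y → . B Y num], [Y → . c], [Y → . f B c], [Y → . f Y c], [Y → .] }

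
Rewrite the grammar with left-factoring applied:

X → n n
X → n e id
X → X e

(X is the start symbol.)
Left-factoring transforms A → αβ₁ | αβ₂ into A → αA' and A' → β₁ | β₂
(α is the longest common prefix among the alternatives). Repeat until
no nonterminal has two alternatives with a common prefix.

Round 1: X has alternatives sharing prefix 'n'. Introduce X': X → n X'
  Add: X' → n
  Add: X' → e id

No remaining common prefixes — done.

Resulting grammar:
X → n X'
X' → n
X' → e id
X → X e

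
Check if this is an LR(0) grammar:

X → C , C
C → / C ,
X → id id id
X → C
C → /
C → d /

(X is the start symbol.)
No. Shift-reduce conflict between [C → / .] and [C → . /]

A grammar is LR(0) if no state in the canonical LR(0) collection has:
  - both a shift item (dot before a terminal) and a complete item (shift-reduce conflict), or
  - two or more complete items (reduce-reduce conflict; the accept item [X' → X .] counts as a complete item here).

Augment with X' → X and build the canonical LR(0) collection (I0 = CLOSURE({[X' → . X]}), then GOTO on every symbol after a dot until no new states appear). It has 13 states:
  I0: { [C → . / C ,], [C → . /], [C → . d /], [X → . C , C], [X → . C], [X → . id id id], [X' → . X] }  — shift
  I1: { [C → . / C ,], [C → . /], [C → . d /], [C → / . C ,], [C → / .] }  — shift, reduce
  I2: { [X → C . , C], [X → C .] }  — shift, reduce
  I3: { [X' → X .] }  — accept
  I4: { [C → d . /] }  — shift
  I5: { [X → id . id id] }  — shift
  I6: { [X → id id . id] }  — shift
  I7: { [X → id id id .] }  — reduce
  I8: { [C → d / .] }  — reduce
  I9: { [C → . / C ,], [C → . /], [C → . d /], [X → C , . C] }  — shift
  I10: { [X → C , C .] }  — reduce
  I11: { [C → / C . ,] }  — shift
  I12: { [C → / C , .] }  — reduce

Conflict in state I1:
  Shift-reduce conflict between [C → / .] and [C → . /]
So the grammar is NOT LR(0).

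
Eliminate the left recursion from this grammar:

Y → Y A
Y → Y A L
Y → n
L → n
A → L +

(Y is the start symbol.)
Y is directly left-recursive. The standard transformation for
  A → A α₁ | ... | A α_m | β₁ | ... | β_n
is
  A  → β₁ A' | ... | β_n A'
  A' → α₁ A' | ... | α_m A' | ε

Y → n becomes Y → n Y'
Y → Y A becomes Y' → A Y'
Y → Y A L becomes Y' → A L Y'
Add Y' → ε

Productions for other non-terminals are unchanged:
  L → n
  A → L +

Resulting grammar:
Y → n Y'
Y' → A Y'
Y' → A L Y'
Y' → ε
L → n
A → L +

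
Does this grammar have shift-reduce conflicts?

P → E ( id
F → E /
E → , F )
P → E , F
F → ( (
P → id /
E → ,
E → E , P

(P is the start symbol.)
Yes — I1: [E → , .] vs [E → . ,]

Augment with P' → P and build the canonical LR(0) collection (I0 = CLOSURE({[P' → . P]}), then GOTO on every symbol after a dot until no new states appear). It has 19 states:
  I0: { [E → . , F )], [E → . ,], [E → . E , P], [P → . E ( id], [P → . E , F], [P → . id /], [P' → . P] }  — shift
  I1: { [E → , . F )], [E → , .], [E → . , F )], [E → . ,], [E → . E , P], [F → . ( (], [F → . E /] }  — shift, reduce
  I2: { [E → E . , P], [P → E . ( id], [P → E . , F] }  — shift
  I3: { [P' → P .] }  — accept
  I4: { [P → id . /] }  — shift
  I5: { [P → id / .] }  — reduce
  I6: { [P → E ( . id] }  — shift
  I7: { [E → . , F )], [E → . ,], [E → . E , P], [E → E , . P], [F → . ( (], [F → . E /], [P → . E ( id], [P → . E , F], [P → . id /], [P → E , . F] }  — shift
  I8: { [F → ( . (] }  — shift
  I9: { [E → E . , P], [F → E . /], [P → E . ( id], [P → E . , F] }  — shift
  I10: { [P → E , F .] }  — reduce
  I11: { [E → E , P .] }  — reduce
  I12: { [F → E / .] }  — reduce
  I13: { [F → ( ( .] }  — reduce
  I14: { [P → E ( id .] }  — reduce
  I15: { [E → E . , P], [F → E . /] }  — shift
  I16: { [E → , F . )] }  — shift
  I17: { [E → , F ) .] }  — reduce
  I18: { [E → . , F )], [E → . ,], [E → . E , P], [E → E , . P], [P → . E ( id], [P → . E , F], [P → . id /] }  — shift

I1 contains reduce item [E → , .] and shift items [E → . ,], [E → . , F )], [F → . ( (] — shift-reduce conflict.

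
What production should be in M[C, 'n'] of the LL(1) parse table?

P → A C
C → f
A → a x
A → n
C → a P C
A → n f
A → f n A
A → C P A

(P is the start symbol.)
To find M[C, 'n'], we find productions for C where 'n' is in the predict set (PREDICT(N → α) = (FIRST(α) \ {ε}) ∪ (FOLLOW(N) if α ⇒* ε)).

C → f: PREDICT = { 'f' }
C → a P C: PREDICT = { 'a' }

M[C, 'n'] is empty (no production applies)

Answer: Empty (error entry)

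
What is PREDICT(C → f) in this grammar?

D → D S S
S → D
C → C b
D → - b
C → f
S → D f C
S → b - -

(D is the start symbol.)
{ 'f' }

PREDICT(C → f) = (FIRST(RHS) \ {ε}) ∪ (FOLLOW(C) if ε ∈ FIRST(RHS), i.e. RHS ⇒* ε)
FIRST(f) = { 'f' }
ε ∉ FIRST(f), so FOLLOW(C) is not added.
PREDICT(C → f) = { 'f' }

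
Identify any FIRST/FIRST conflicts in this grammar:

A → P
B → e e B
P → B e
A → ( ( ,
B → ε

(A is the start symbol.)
A FIRST/FIRST conflict occurs when two productions N → α and N → β for the same non-terminal have FIRST(α) ∩ FIRST(β) ≠ ∅ (with ε ∈ FIRST of a nullable right-hand side, so two nullable alternatives also conflict).

FIRST sets of the non-terminals at (or reachable through a nullable prefix from) the front of some alternative:
  FIRST(P) = { 'e' }

Productions for A:
  A → P: FIRST = { 'e' }
  A → ( ( ,: FIRST = { '(' }
Productions for B:
  B → e e B: FIRST = { 'e' }
  B → ε: FIRST = { ε }
P has only one production, so no FIRST/FIRST conflict is possible there.

All alternatives of each non-terminal have pairwise disjoint FIRST sets.

Answer: No FIRST/FIRST conflicts.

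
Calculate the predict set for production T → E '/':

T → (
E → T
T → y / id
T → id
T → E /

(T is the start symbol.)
PREDICT(T → E '/') = (FIRST(RHS) \ {ε}) ∪ (FOLLOW(T) if ε ∈ FIRST(RHS), i.e. RHS ⇒* ε)
FIRST(E) = { '(', 'id', 'y' }
FIRST(E '/') = { '(', 'id', 'y' }
ε ∉ FIRST(E '/'), so FOLLOW(T) is not added.
PREDICT(T → E '/') = { '(', 'id', 'y' }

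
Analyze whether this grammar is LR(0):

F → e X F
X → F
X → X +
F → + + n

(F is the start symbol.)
No. Shift-reduce conflict between [X → X + .] and [F → + . + n]

Augment with F' → F and build the canonical LR(0) collection (I0 = CLOSURE({[F' → . F]}), then GOTO on every symbol after a dot until no new states appear). It has 10 states:
  I0: { [F → . + + n], [F → . e X F], [F' → . F] }  — shift
  I1: { [F → + . + n] }  — shift
  I2: { [F' → F .] }  — accept
  I3: { [F → . + + n], [F → . e X F], [F → e . X F], [X → . F], [X → . X +] }  — shift
  I4: { [X → F .] }  — reduce
  I5: { [F → . + + n], [F → . e X F], [F → e X . F], [X → X . +] }  — shift
  I6: { [F → + . + n], [X → X + .] }  — shift, reduce
  I7: { [F → e X F .] }  — reduce
  I8: { [F → + + . n] }  — shift
  I9: { [F → + + n .] }  — reduce

Conflict in state I6:
  Shift-reduce conflict between [X → X + .] and [F → + . + n]
So the grammar is NOT LR(0).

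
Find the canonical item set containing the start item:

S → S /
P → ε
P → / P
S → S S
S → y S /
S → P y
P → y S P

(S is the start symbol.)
First, augment the grammar with S' → S
I₀ = CLOSURE({ [S' → . S] }):
  [S' → . S] has the dot before S: add [S → . S /], [S → . S S], [S → . y S /], [S → . P y]
  [S → . P y] has the dot before P: add [P → .], [P → . / P], [P → . y S P]
No further items can be added.

I₀ = { [P → . / P], [P → . y S P], [P → .], [S → . P y], [S → . S /], [S → . S S], [S → . y S /], [S' → . S] }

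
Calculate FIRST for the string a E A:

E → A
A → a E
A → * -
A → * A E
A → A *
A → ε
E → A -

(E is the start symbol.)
{ 'a' }

To compute FIRST(a E A), process the symbols left to right:
Symbol a is a terminal. Add 'a' and stop.
FIRST(a E A) = { 'a' }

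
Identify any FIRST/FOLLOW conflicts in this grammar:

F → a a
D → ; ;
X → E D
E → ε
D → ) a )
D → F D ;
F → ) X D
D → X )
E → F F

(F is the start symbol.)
A FIRST/FOLLOW conflict occurs when a non-terminal N has a nullable alternative N → β (β ⇒* ε) and another alternative N → α with FIRST(α) ∩ FOLLOW(N) ≠ ∅: on such a lookahead the parser cannot decide between expanding α and letting N vanish via β.

Nullable non-terminals: E.
FIRST sets used below: FIRST(F) = { ')', 'a' }

E: nullable alternative(s) E → ε; FOLLOW(E) = { ')', ';', 'a' }
  E → ε: FIRST \ {ε} = { } — this is the only nullable alternative, skip
  E → F F: FIRST \ {ε} = { ')', 'a' } — overlaps FOLLOW(E) on { ')', 'a' }: CONFLICT

D, F, X have no nullable alternative, so no FIRST/FOLLOW check is needed there.

So the grammar has 1 FIRST/FOLLOW conflict (marked CONFLICT above).

Answer: Yes. E → F F with FOLLOW(E) on { ')', 'a' }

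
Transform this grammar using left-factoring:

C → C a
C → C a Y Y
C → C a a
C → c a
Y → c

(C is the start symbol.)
Left-factoring transforms A → αβ₁ | αβ₂ into A → αA' and A' → β₁ | β₂
(α is the longest common prefix among the alternatives). Repeat until
no nonterminal has two alternatives with a common prefix.

Round 1: C has alternatives sharing prefix 'C a'. Introduce C': C → C a C'
  Add: C' → ε
  Add: C' → Y Y
  Add: C' → a

No remaining common prefixes — done.

Resulting grammar:
C → C a C'
C' → ε
C' → Y Y
C' → a
C → c a
Y → c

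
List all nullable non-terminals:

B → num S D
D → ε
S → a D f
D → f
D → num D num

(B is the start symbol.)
{ 'D' }

A non-terminal is nullable if it can derive ε (the empty string): either it has an ε-production, or it has a production whose right-hand side consists entirely of nullable non-terminals.

ε-productions: D → ε
So D is immediately nullable.
No further non-terminal can be added: every production for the remaining non-terminals contains a terminal or a non-nullable non-terminal.
Nullable = { 'D' }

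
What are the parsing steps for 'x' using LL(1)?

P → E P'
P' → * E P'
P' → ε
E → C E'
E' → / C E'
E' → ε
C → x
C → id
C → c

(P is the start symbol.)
LL(1) parsing maintains a stack (initially the start symbol over $) and the input. At each step: if the stack top is a terminal, match it against the current input token; if it is a non-terminal N, replace it with the RHS of M[N, lookahead] (the unique production whose predict set contains the lookahead).

Stack is shown with the top on the left.

Stack      Input  Action
------------------------
P $        x $    output P → E P'
E P' $     x $    output E → C E'
C E' P' $  x $    output C → x
x E' P' $  x $    match 'x'
E' P' $    $      output E' → ε
P' $       $      output P' → ε
$          $      accept

The string is accepted.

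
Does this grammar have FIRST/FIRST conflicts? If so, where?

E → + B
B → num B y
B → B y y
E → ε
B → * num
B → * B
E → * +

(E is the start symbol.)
Yes. B → num B y / B → B y y on { 'num' }; B → B y y / B → '*' num on { '*' }; B → B y y / B → '*' B on { '*' }; B → '*' num / B → '*' B on { '*' }

A FIRST/FIRST conflict occurs when two productions N → α and N → β for the same non-terminal have FIRST(α) ∩ FIRST(β) ≠ ∅ (with ε ∈ FIRST of a nullable right-hand side, so two nullable alternatives also conflict).

FIRST sets of the non-terminals at (or reachable through a nullable prefix from) the front of some alternative:
  FIRST(B) = { '*', 'num' }

Productions for E:
  E → + B: FIRST = { '+' }
  E → ε: FIRST = { ε }
  E → * +: FIRST = { '*' }
Productions for B:
  B → num B y: FIRST = { 'num' }
  B → B y y: FIRST = { '*', 'num' }
  B → * num: FIRST = { '*' }
  B → * B: FIRST = { '*' }

Conflict for B: B → num B y and B → B y y
  Overlap: { 'num' }
Conflict for B: B → B y y and B → * num
  Overlap: { '*' }
Conflict for B: B → B y y and B → * B
  Overlap: { '*' }
Conflict for B: B → * num and B → * B
  Overlap: { '*' }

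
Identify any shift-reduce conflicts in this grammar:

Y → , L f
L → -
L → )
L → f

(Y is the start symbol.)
Augment with Y' → Y and build the canonical LR(0) collection (I0 = CLOSURE({[Y' → . Y]}), then GOTO on every symbol after a dot until no new states appear). It has 8 states:
  I0: { [Y → . , L f], [Y' → . Y] }  — shift
  I1: { [L → . )], [L → . -], [L → . f], [Y → , . L f] }  — shift
  I2: { [Y' → Y .] }  — accept
  I3: { [L → ) .] }  — reduce
  I4: { [L → - .] }  — reduce
  I5: { [Y → , L . f] }  — shift
  I6: { [L → f .] }  — reduce
  I7: { [Y → , L f .] }  — reduce

No state contains both a complete item and a shift item.

Answer: No shift-reduce conflicts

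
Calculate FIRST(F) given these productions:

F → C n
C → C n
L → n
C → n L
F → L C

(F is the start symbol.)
{ 'n' }

FIRST sets of the other non-terminals involved (by the same procedure, iterated to a fixed point):
  FIRST(C) = { 'n' }
  FIRST(L) = { 'n' }

From F → C n:
  - C is a non-terminal: add FIRST(C) \ {ε} = { 'n' }
    C is not nullable, so stop
From F → L C:
  - L is a non-terminal: add FIRST(L) \ {ε} = { 'n' }
    L is not nullable, so stop

Collecting: FIRST(F) = { 'n' }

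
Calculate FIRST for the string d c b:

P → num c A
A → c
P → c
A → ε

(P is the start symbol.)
To compute FIRST(d c b), process the symbols left to right:
Symbol d is a terminal. Add 'd' and stop.
FIRST(d c b) = { 'd' }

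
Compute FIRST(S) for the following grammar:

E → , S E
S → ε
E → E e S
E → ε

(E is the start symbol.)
To compute FIRST(S), examine every production with S on the left-hand side, reading each right-hand side left to right until a non-nullable symbol is reached.

From S → ε:
  - ε-production, so ε ∈ FIRST(S)

Collecting: FIRST(S) = { ε }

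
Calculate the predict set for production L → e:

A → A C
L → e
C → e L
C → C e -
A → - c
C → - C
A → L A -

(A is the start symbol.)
PREDICT(L → e) = (FIRST(RHS) \ {ε}) ∪ (FOLLOW(L) if ε ∈ FIRST(RHS), i.e. RHS ⇒* ε)
FIRST(e) = { 'e' }
ε ∉ FIRST(e), so FOLLOW(L) is not added.
PREDICT(L → e) = { 'e' }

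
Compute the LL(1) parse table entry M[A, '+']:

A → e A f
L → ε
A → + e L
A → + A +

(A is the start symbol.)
A → + e L, A → + A +

To find M[A, '+'], we find productions for A where '+' is in the predict set (PREDICT(N → α) = (FIRST(α) \ {ε}) ∪ (FOLLOW(N) if α ⇒* ε)).

A → e A f: PREDICT = { 'e' }
A → + e L: PREDICT = { '+' }
  '+' is in predict set, so this production goes in M[A, '+']
A → + A +: PREDICT = { '+' }
  '+' is in predict set, so this production goes in M[A, '+']

M[A, '+'] = A → + e L, A → + A +  (a multiply-defined cell — the grammar is not LL(1))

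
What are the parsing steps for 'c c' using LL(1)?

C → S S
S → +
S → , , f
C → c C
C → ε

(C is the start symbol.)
LL(1) parsing maintains a stack (initially the start symbol over $) and the input. At each step: if the stack top is a terminal, match it against the current input token; if it is a non-terminal N, replace it with the RHS of M[N, lookahead] (the unique production whose predict set contains the lookahead).

Stack is shown with the top on the left.

Stack  Input  Action
--------------------
C $    c c $  output C → c C
c C $  c c $  match 'c'
C $    c $    output C → c C
c C $  c $    match 'c'
C $    $      output C → ε
$      $      accept

The string is accepted.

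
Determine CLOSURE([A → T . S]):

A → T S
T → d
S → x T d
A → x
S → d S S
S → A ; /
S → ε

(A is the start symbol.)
To compute CLOSURE, for each item [A → α.Bβ] where B is a non-terminal, add [B → .γ] for all productions B → γ; repeat for the newly added items until nothing changes.

Start with: [A → T . S]
  [A → T . S] has the dot before S: add [S → . x T d], [S → . d S S], [S → . A ; /], [S → .]
  [S → . A ; /] has the dot before A: add [A → . T S], [A → . x]
  [A → . T S] has the dot before T: add [T → . d]
No further items can be added.

CLOSURE = { [A → . T S], [A → . x], [A → T . S], [S → . A ; /], [S → . d S S], [S → . x T d], [S → .], [T → . d] }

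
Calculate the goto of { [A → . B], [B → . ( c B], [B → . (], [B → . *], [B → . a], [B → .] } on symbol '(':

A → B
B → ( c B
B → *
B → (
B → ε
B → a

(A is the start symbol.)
GOTO(I, '(') = CLOSURE({ [A → αX.β] : [A → α.Xβ] ∈ I, X = '(' })

Items with dot before '(', with the dot advanced:
  [B → . (] → [B → ( .]
  [B → . ( c B] → [B → ( . c B]
Closure adds nothing (no advanced item has the dot before a non-terminal).

GOTO = { [B → ( . c B], [B → ( .] }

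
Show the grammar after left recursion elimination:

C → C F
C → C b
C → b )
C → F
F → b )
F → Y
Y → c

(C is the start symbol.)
C is directly left-recursive. The standard transformation for
  A → A α₁ | ... | A α_m | β₁ | ... | β_n
is
  A  → β₁ A' | ... | β_n A'
  A' → α₁ A' | ... | α_m A' | ε

C → b ) becomes C → b ) C'
C → F becomes C → F C'
C → C F becomes C' → F C'
C → C b becomes C' → b C'
Add C' → ε

Productions for other non-terminals are unchanged:
  F → b )
  F → Y
  Y → c

Resulting grammar:
C → b ) C'
C → F C'
C' → F C'
C' → b C'
C' → ε
F → b )
F → Y
Y → c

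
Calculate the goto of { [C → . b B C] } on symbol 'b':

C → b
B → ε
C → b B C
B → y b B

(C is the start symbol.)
{ [B → . y b B], [B → .], [C → b . B C] }

GOTO(I, 'b') = CLOSURE({ [A → αX.β] : [A → α.Xβ] ∈ I, X = 'b' })

Items with dot before 'b', with the dot advanced:
  [C → . b B C] → [C → b . B C]
Closure of the advanced items:
  [C → b . B C] has the dot before B: add [B → .], [B → . y b B]

GOTO = { [B → . y b B], [B → .], [C → b . B C] }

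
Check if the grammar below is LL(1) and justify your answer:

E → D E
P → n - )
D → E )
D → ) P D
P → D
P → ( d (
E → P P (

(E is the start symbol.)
A grammar is LL(1) if for each non-terminal N with multiple productions, the predict sets of those productions are pairwise disjoint, where PREDICT(N → α) = (FIRST(α) \ {ε}) ∪ (FOLLOW(N) if α ⇒* ε).

Relevant sets:
  FIRST(D) = { '(', ')', 'n' }
  FIRST(P) = { '(', ')', 'n' }
  FIRST(E) = { '(', ')', 'n' }

For E:
  PREDICT(E → D E) = { '(', ')', 'n' }
  PREDICT(E → P P '(') = { '(', ')', 'n' }
For P:
  PREDICT(P → n '-' ')') = { 'n' }
  PREDICT(P → D) = { '(', ')', 'n' }
  PREDICT(P → '(' d '(') = { '(' }
For D:
  PREDICT(D → E ')') = { '(', ')', 'n' }
  PREDICT(D → ')' P D) = { ')' }

Conflict found: Predict set conflict for E: { '(', ')', 'n' }
The grammar is NOT LL(1).

Answer: No. Predict set conflict for E: { '(', ')', 'n' }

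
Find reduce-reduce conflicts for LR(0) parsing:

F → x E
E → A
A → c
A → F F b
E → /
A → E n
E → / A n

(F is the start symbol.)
No reduce-reduce conflicts

A reduce-reduce conflict occurs when an LR(0) state has two complete items [A → α .] and [B → β .] — both call for a reduction, and with no lookahead the parser cannot choose between them.

Augment with F' → F and build the canonical LR(0) collection (I0 = CLOSURE({[F' → . F]}), then GOTO on every symbol after a dot until no new states appear). It has 14 states:
  I0: { [F → . x E], [F' → . F] }  — shift
  I1: { [F' → F .] }  — accept
  I2: { [A → . E n], [A → . F F b], [A → . c], [E → . / A n], [E → . /], [E → . A], [F → . x E], [F → x . E] }  — shift
  I3: { [A → . E n], [A → . F F b], [A → . c], [E → . / A n], [E → . /], [E → . A], [E → / . A n], [E → / .], [F → . x E] }  — shift, reduce
  I4: { [E → A .] }  — reduce
  I5: { [A → E . n], [F → x E .] }  — shift, reduce
  I6: { [A → F . F b], [F → . x E] }  — shift
  I7: { [A → c .] }  — reduce
  I8: { [A → F F . b] }  — shift
  I9: { [A → F F b .] }  — reduce
  I10: { [A → E n .] }  — reduce
  I11: { [E → / A . n], [E → A .] }  — shift, reduce
  I12: { [A → E . n] }  — shift
  I13: { [E → / A n .] }  — reduce

No state contains more than one complete item.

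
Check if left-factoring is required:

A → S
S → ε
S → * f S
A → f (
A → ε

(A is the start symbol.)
Left-factoring is needed when two productions for the same non-terminal
share a common prefix on the right-hand side.

Productions for A:
  A → S
  A → f (
  A → ε
Productions for S:
  S → ε
  S → * f S

No common prefixes found.

Answer: No, left-factoring is not needed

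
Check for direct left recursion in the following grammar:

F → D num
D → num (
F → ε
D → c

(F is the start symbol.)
Direct left recursion occurs when N → N α for some non-terminal N (the right-hand side begins with the left-hand side itself).

F → D num: starts with D
D → num (: starts with num
F → ε: starts with ε
D → c: starts with c

No direct left recursion found.

Answer: No direct left recursion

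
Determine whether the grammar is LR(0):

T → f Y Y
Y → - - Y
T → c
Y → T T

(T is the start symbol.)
A grammar is LR(0) if no state in the canonical LR(0) collection has:
  - both a shift item (dot before a terminal) and a complete item (shift-reduce conflict), or
  - two or more complete items (reduce-reduce conflict; the accept item [T' → T .] counts as a complete item here).

Augment with T' → T and build the canonical LR(0) collection (I0 = CLOSURE({[T' → . T]}), then GOTO on every symbol after a dot until no new states appear). It has 11 states:
  I0: { [T → . c], [T → . f Y Y], [T' → . T] }  — shift
  I1: { [T' → T .] }  — accept
  I2: { [T → c .] }  — reduce
  I3: { [T → . c], [T → . f Y Y], [T → f . Y Y], [Y → . - - Y], [Y → . T T] }  — shift
  I4: { [Y → - . - Y] }  — shift
  I5: { [T → . c], [T → . f Y Y], [Y → T . T] }  — shift
  I6: { [T → . c], [T → . f Y Y], [T → f Y . Y], [Y → . - - Y], [Y → . T T] }  — shift
  I7: { [T → f Y Y .] }  — reduce
  I8: { [Y → T T .] }  — reduce
  I9: { [T → . c], [T → . f Y Y], [Y → - - . Y], [Y → . - - Y], [Y → . T T] }  — shift
  I10: { [Y → - - Y .] }  — reduce

Every state is either a pure shift/goto state or contains exactly one complete item and nothing to shift — no conflicts. The grammar is LR(0).

Answer: Yes, the grammar is LR(0)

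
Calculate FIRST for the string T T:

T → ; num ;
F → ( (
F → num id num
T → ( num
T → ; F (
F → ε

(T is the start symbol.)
FIRST sets of the non-terminals involved (from the grammar, by fixed-point iteration):
  FIRST(T) = { '(', ';' }

To compute FIRST(T T), process the symbols left to right:
Symbol T is a non-terminal. Add FIRST(T) \ {ε} = { '(', ';' }
T is not nullable (ε ∉ FIRST(T)), so stop here.
FIRST(T T) = { '(', ';' }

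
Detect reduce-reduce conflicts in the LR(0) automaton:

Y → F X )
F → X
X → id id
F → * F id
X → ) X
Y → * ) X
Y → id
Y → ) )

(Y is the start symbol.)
Yes — I17: [X → ) X .] vs [Y → * ) X .]

A reduce-reduce conflict occurs when an LR(0) state has two complete items [A → α .] and [B → β .] — both call for a reduction, and with no lookahead the parser cannot choose between them.

Augment with Y' → Y and build the canonical LR(0) collection (I0 = CLOSURE({[Y' → . Y]}), then GOTO on every symbol after a dot until no new states appear). It has 19 states:
  I0: { [F → . * F id], [F → . X], [X → . ) X], [X → . id id], [Y → . ) )], [Y → . * ) X], [Y → . F X )], [Y → . id], [Y' → . Y] }  — shift
  I1: { [X → ) . X], [X → . ) X], [X → . id id], [Y → ) . )] }  — shift
  I2: { [F → * . F id], [F → . * F id], [F → . X], [X → . ) X], [X → . id id], [Y → * . ) X] }  — shift
  I3: { [X → . ) X], [X → . id id], [Y → F . X )] }  — shift
  I4: { [F → X .] }  — reduce
  I5: { [Y' → Y .] }  — accept
  I6: { [X → id . id], [Y → id .] }  — shift, reduce
  I7: { [X → id id .] }  — reduce
  I8: { [X → ) . X], [X → . ) X], [X → . id id] }  — shift
  I9: { [Y → F X . )] }  — shift
  I10: { [X → id . id] }  — shift
  I11: { [Y → F X ) .] }  — reduce
  I12: { [X → ) X .] }  — reduce
  I13: { [X → ) . X], [X → . ) X], [X → . id id], [Y → * ) . X] }  — shift
  I14: { [F → * . F id], [F → . * F id], [F → . X], [X → . ) X], [X → . id id] }  — shift
  I15: { [F → * F . id] }  — shift
  I16: { [F → * F id .] }  — reduce
  I17: { [X → ) X .], [Y → * ) X .] }  — 2 reduces
  I18: { [X → ) . X], [X → . ) X], [X → . id id], [Y → ) ) .] }  — shift, reduce

I17 contains complete items [X → ) X .], [Y → * ) X .] — reduce-reduce conflict.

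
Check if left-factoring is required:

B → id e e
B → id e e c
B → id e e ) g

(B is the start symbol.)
Yes, B has productions with common prefix 'id e e'

Left-factoring is needed when two productions for the same non-terminal
share a common prefix on the right-hand side.

Productions for B:
  B → id e e
  B → id e e c
  B → id e e ) g

Found common prefix 'id e e' in productions for B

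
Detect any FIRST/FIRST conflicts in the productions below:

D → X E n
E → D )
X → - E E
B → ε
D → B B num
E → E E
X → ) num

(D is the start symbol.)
Yes. E → D ')' / E → E E on { ')', '-', 'num' }

FIRST sets of the non-terminals at (or reachable through a nullable prefix from) the front of some alternative:
  FIRST(X) = { ')', '-' }
  FIRST(B) = { ε }
  FIRST(D) = { ')', '-', 'num' }
  FIRST(E) = { ')', '-', 'num' }

Productions for D:
  D → X E n: FIRST = { ')', '-' }
  D → B B num: FIRST = { 'num' }
Productions for E:
  E → D ): FIRST = { ')', '-', 'num' }
  E → E E: FIRST = { ')', '-', 'num' }
Productions for X:
  X → - E E: FIRST = { '-' }
  X → ) num: FIRST = { ')' }
B has only one production, so no FIRST/FIRST conflict is possible there.

Conflict for E: E → D ) and E → E E
  Overlap: { ')', '-', 'num' }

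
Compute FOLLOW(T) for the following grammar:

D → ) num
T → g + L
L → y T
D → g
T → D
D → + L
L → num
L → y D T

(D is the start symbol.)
To compute FOLLOW(T), find every occurrence of T on a right-hand side N → α T β: add FIRST(β) \ {ε}, and if β is empty or nullable also add FOLLOW(N). Iterate to a fixed point.

In L → y T: T is at the end, add FOLLOW(L)
In L → y D T: T is at the end, add FOLLOW(L)

The FOLLOW sets referred to above (computed the same way, to a fixed point):
  FOLLOW(L) = { $, ')', '+', 'g' }

Taking the union: FOLLOW(T) = { $, ')', '+', 'g' }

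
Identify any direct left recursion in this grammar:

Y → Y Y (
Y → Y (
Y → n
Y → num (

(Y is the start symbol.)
Yes, Y is left-recursive

Y → Y Y (: LEFT RECURSIVE (starts with Y)
Y → Y (: LEFT RECURSIVE (starts with Y)
Y → n: starts with n
Y → num (: starts with num

The grammar has direct left recursion on: Y.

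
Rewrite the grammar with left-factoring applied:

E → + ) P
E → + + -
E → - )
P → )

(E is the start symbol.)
Left-factoring transforms A → αβ₁ | αβ₂ into A → αA' and A' → β₁ | β₂
(α is the longest common prefix among the alternatives). Repeat until
no nonterminal has two alternatives with a common prefix.

Round 1: E has alternatives sharing prefix '+'. Introduce E': E → + E'
  Add: E' → ) P
  Add: E' → + -

No remaining common prefixes — done.

Resulting grammar:
E → + E'
E' → ) P
E' → + -
E → - )
P → )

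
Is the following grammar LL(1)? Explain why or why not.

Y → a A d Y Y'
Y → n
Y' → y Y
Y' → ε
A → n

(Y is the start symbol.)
A grammar is LL(1) if for each non-terminal N with multiple productions, the predict sets of those productions are pairwise disjoint, where PREDICT(N → α) = (FIRST(α) \ {ε}) ∪ (FOLLOW(N) if α ⇒* ε).

Relevant sets:
  FOLLOW(Y') = { $, 'y' }

For Y:
  PREDICT(Y → a A d Y Y') = { 'a' }
  PREDICT(Y → n) = { 'n' }
For Y':
  PREDICT(Y' → y Y) = { 'y' }
  PREDICT(Y' → ε) = { $, 'y' }
A has a single production, so nothing to check there.

Conflict found: Predict set conflict for Y': { 'y' }
The grammar is NOT LL(1).

Answer: No. Predict set conflict for Y': { 'y' }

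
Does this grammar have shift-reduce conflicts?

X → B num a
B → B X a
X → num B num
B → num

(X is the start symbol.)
A shift-reduce conflict occurs when an LR(0) state has both:
  - a complete (reduce) item [A → α .] (dot at the end), and
  - a shift item [B → β . c γ] (dot before a terminal).

Augment with X' → X and build the canonical LR(0) collection (I0 = CLOSURE({[X' → . X]}), then GOTO on every symbol after a dot until no new states appear). It has 11 states:
  I0: { [B → . B X a], [B → . num], [X → . B num a], [X → . num B num], [X' → . X] }  — shift
  I1: { [B → . B X a], [B → . num], [B → B . X a], [X → . B num a], [X → . num B num], [X → B . num a] }  — shift
  I2: { [X' → X .] }  — accept
  I3: { [B → . B X a], [B → . num], [B → num .], [X → num . B num] }  — shift, reduce
  I4: { [B → . B X a], [B → . num], [B → B . X a], [X → . B num a], [X → . num B num], [X → num B . num] }  — shift
  I5: { [B → num .] }  — reduce
  I6: { [B → B X . a] }  — shift
  I7: { [B → . B X a], [B → . num], [B → num .], [X → num . B num], [X → num B num .] }  — shift, 2 reduces
  I8: { [B → B X a .] }  — reduce
  I9: { [B → . B X a], [B → . num], [B → num .], [X → B num . a], [X → num . B num] }  — shift, reduce
  I10: { [X → B num a .] }  — reduce

I3 contains reduce item [B → num .] and shift item [B → . num] — shift-reduce conflict.
I7 contains reduce items [B → num .], [X → num B num .] and shift item [B → . num] — shift-reduce conflict.
I9 contains reduce item [B → num .] and shift items [B → . num], [X → B num . a] — shift-reduce conflict.

Answer: Yes — I3: [B → num .] vs [B → . num]; I7: [B → num .] vs [B → . num]; I9: [B → num .] vs [B → . num]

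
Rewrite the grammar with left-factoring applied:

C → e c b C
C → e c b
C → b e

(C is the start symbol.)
Left-factoring transforms A → αβ₁ | αβ₂ into A → αA' and A' → β₁ | β₂
(α is the longest common prefix among the alternatives). Repeat until
no nonterminal has two alternatives with a common prefix.

Round 1: C has alternatives sharing prefix 'e c b'. Introduce C': C → e c b C'
  Add: C' → C
  Add: C' → ε

No remaining common prefixes — done.

Resulting grammar:
C → e c b C'
C' → C
C' → ε
C → b e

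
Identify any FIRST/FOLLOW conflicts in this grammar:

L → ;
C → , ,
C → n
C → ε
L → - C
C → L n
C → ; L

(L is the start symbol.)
Yes. C → n with FOLLOW(C) on { 'n' }

Nullable non-terminals: C.
FIRST sets used below: FIRST(L) = { '-', ';' }

C: nullable alternative(s) C → ε; FOLLOW(C) = { $, 'n' }
  C → , ,: FIRST \ {ε} = { ',' } — disjoint from FOLLOW(C)
  C → n: FIRST \ {ε} = { 'n' } — overlaps FOLLOW(C) on { 'n' }: CONFLICT
  C → ε: FIRST \ {ε} = { } — this is the only nullable alternative, skip
  C → L n: FIRST \ {ε} = { '-', ';' } — disjoint from FOLLOW(C)
  C → ; L: FIRST \ {ε} = { ';' } — disjoint from FOLLOW(C)

L has no nullable alternative, so no FIRST/FOLLOW check is needed there.

So the grammar has 1 FIRST/FOLLOW conflict (marked CONFLICT above).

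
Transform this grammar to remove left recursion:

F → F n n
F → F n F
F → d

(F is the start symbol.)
F → d F'
F' → n n F'
F' → n F F'
F' → ε

F is directly left-recursive. The standard transformation for
  A → A α₁ | ... | A α_m | β₁ | ... | β_n
is
  A  → β₁ A' | ... | β_n A'
  A' → α₁ A' | ... | α_m A' | ε

F → d becomes F → d F'
F → F n n becomes F' → n n F'
F → F n F becomes F' → n F F'
Add F' → ε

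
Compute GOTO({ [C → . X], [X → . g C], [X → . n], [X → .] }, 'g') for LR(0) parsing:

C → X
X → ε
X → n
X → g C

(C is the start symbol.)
GOTO(I, 'g') = CLOSURE({ [A → αX.β] : [A → α.Xβ] ∈ I, X = 'g' })

Items with dot before 'g', with the dot advanced:
  [X → . g C] → [X → g . C]
Closure of the advanced items:
  [X → g . C] has the dot before C: add [C → . X]
  [C → . X] has the dot before X: add [X → .], [X → . n], [X → . g C]

GOTO = { [C → . X], [X → . g C], [X → . n], [X → .], [X → g . C] }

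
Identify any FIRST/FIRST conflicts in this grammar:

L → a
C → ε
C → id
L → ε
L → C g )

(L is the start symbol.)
FIRST sets of the non-terminals at (or reachable through a nullable prefix from) the front of some alternative:
  FIRST(C) = { 'id', ε }

Productions for L:
  L → a: FIRST = { 'a' }
  L → ε: FIRST = { ε }
  L → C g ): FIRST = { 'g', 'id' }
Productions for C:
  C → ε: FIRST = { ε }
  C → id: FIRST = { 'id' }

All alternatives of each non-terminal have pairwise disjoint FIRST sets.

Answer: No FIRST/FIRST conflicts.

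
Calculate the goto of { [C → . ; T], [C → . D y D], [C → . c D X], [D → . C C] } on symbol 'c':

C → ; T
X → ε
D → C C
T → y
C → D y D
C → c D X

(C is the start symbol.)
GOTO(I, 'c') = CLOSURE({ [A → αX.β] : [A → α.Xβ] ∈ I, X = 'c' })

Items with dot before 'c', with the dot advanced:
  [C → . c D X] → [C → c . D X]
Closure of the advanced items:
  [C → c . D X] has the dot before D: add [D → . C C]
  [D → . C C] has the dot before C: add [C → . ; T], [C → . D y D], [C → . c D X]

GOTO = { [C → . ; T], [C → . D y D], [C → . c D X], [C → c . D X], [D → . C C] }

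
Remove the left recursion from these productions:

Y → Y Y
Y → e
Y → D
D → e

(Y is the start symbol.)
Y → e Y'
Y → D Y'
Y' → Y Y'
Y' → ε
D → e

Y is directly left-recursive. The standard transformation for
  A → A α₁ | ... | A α_m | β₁ | ... | β_n
is
  A  → β₁ A' | ... | β_n A'
  A' → α₁ A' | ... | α_m A' | ε

Y → e becomes Y → e Y'
Y → D becomes Y → D Y'
Y → Y Y becomes Y' → Y Y'
Add Y' → ε

Productions for other non-terminals are unchanged:
  D → e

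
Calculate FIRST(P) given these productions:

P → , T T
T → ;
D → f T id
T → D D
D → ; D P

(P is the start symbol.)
{ ',' }

From P → , T T:
  - ',' is a terminal: add ',' and stop

Collecting: FIRST(P) = { ',' }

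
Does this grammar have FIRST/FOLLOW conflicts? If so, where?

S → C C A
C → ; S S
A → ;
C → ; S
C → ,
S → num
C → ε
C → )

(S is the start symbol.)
A FIRST/FOLLOW conflict occurs when a non-terminal N has a nullable alternative N → β (β ⇒* ε) and another alternative N → α with FIRST(α) ∩ FOLLOW(N) ≠ ∅: on such a lookahead the parser cannot decide between expanding α and letting N vanish via β.

Nullable non-terminals: C.

C: nullable alternative(s) C → ε; FOLLOW(C) = { ')', ',', ';' }
  C → ; S S: FIRST \ {ε} = { ';' } — overlaps FOLLOW(C) on { ';' }: CONFLICT
  C → ; S: FIRST \ {ε} = { ';' } — overlaps FOLLOW(C) on { ';' }: CONFLICT
  C → ,: FIRST \ {ε} = { ',' } — overlaps FOLLOW(C) on { ',' }: CONFLICT
  C → ε: FIRST \ {ε} = { } — this is the only nullable alternative, skip
  C → ): FIRST \ {ε} = { ')' } — overlaps FOLLOW(C) on { ')' }: CONFLICT

A, S have no nullable alternative, so no FIRST/FOLLOW check is needed there.

So the grammar has 4 FIRST/FOLLOW conflicts (marked CONFLICT above).

Answer: Yes. C → ';' S S with FOLLOW(C) on { ';' }; C → ';' S with FOLLOW(C) on { ';' }; C → ',' with FOLLOW(C) on { ',' }; C → ')' with FOLLOW(C) on { ')' }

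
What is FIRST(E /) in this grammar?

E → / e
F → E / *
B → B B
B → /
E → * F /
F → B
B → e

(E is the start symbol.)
{ '*', '/' }

FIRST sets of the non-terminals involved (from the grammar, by fixed-point iteration):
  FIRST(E) = { '*', '/' }

To compute FIRST(E /), process the symbols left to right:
Symbol E is a non-terminal. Add FIRST(E) \ {ε} = { '*', '/' }
E is not nullable (ε ∉ FIRST(E)), so stop here.
FIRST(E /) = { '*', '/' }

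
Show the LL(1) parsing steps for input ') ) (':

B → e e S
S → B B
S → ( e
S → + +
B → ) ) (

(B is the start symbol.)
LL(1) parsing maintains a stack (initially the start symbol over $) and the input. At each step: if the stack top is a terminal, match it against the current input token; if it is a non-terminal N, replace it with the RHS of M[N, lookahead] (the unique production whose predict set contains the lookahead).

Stack is shown with the top on the left.

Stack    Input    Action
------------------------
B $      ) ) ( $  output B → ) ) (
) ) ( $  ) ) ( $  match ')'
) ( $    ) ( $    match ')'
( $      ( $      match '('
$        $        accept

The string is accepted.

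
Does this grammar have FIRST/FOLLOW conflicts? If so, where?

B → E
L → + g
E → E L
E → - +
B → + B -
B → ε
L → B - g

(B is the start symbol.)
A FIRST/FOLLOW conflict occurs when a non-terminal N has a nullable alternative N → β (β ⇒* ε) and another alternative N → α with FIRST(α) ∩ FOLLOW(N) ≠ ∅: on such a lookahead the parser cannot decide between expanding α and letting N vanish via β.

Nullable non-terminals: B.
FIRST sets used below: FIRST(E) = { '-' }

B: nullable alternative(s) B → ε; FOLLOW(B) = { $, '-' }
  B → E: FIRST \ {ε} = { '-' } — overlaps FOLLOW(B) on { '-' }: CONFLICT
  B → + B -: FIRST \ {ε} = { '+' } — disjoint from FOLLOW(B)
  B → ε: FIRST \ {ε} = { } — this is the only nullable alternative, skip

E, L have no nullable alternative, so no FIRST/FOLLOW check is needed there.

So the grammar has 1 FIRST/FOLLOW conflict (marked CONFLICT above).

Answer: Yes. B → E with FOLLOW(B) on { '-' }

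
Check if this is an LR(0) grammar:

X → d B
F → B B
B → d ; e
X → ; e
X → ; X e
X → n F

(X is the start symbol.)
Augment with X' → X and build the canonical LR(0) collection (I0 = CLOSURE({[X' → . X]}), then GOTO on every symbol after a dot until no new states appear). It has 15 states:
  I0: { [X → . ; X e], [X → . ; e], [X → . d B], [X → . n F], [X' → . X] }  — shift
  I1: { [X → . ; X e], [X → . ; e], [X → . d B], [X → . n F], [X → ; . X e], [X → ; . e] }  — shift
  I2: { [X' → X .] }  — accept
  I3: { [B → . d ; e], [X → d . B] }  — shift
  I4: { [B → . d ; e], [F → . B B], [X → n . F] }  — shift
  I5: { [B → . d ; e], [F → B . B] }  — shift
  I6: { [X → n F .] }  — reduce
  I7: { [B → d . ; e] }  — shift
  I8: { [B → d ; . e] }  — shift
  I9: { [B → d ; e .] }  — reduce
  I10: { [F → B B .] }  — reduce
  I11: { [X → d B .] }  — reduce
  I12: { [X → ; X . e] }  — shift
  I13: { [X → ; e .] }  — reduce
  I14: { [X → ; X e .] }  — reduce

Every state is either a pure shift/goto state or contains exactly one complete item and nothing to shift — no conflicts. The grammar is LR(0).

Answer: Yes, the grammar is LR(0)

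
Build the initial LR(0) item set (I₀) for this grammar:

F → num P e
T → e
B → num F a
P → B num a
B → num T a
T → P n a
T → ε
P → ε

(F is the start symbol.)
First, augment the grammar with F' → F
I₀ = CLOSURE({ [F' → . F] }):
  [F' → . F] has the dot before F: add [F → . num P e]
No further items can be added.

I₀ = { [F → . num P e], [F' → . F] }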